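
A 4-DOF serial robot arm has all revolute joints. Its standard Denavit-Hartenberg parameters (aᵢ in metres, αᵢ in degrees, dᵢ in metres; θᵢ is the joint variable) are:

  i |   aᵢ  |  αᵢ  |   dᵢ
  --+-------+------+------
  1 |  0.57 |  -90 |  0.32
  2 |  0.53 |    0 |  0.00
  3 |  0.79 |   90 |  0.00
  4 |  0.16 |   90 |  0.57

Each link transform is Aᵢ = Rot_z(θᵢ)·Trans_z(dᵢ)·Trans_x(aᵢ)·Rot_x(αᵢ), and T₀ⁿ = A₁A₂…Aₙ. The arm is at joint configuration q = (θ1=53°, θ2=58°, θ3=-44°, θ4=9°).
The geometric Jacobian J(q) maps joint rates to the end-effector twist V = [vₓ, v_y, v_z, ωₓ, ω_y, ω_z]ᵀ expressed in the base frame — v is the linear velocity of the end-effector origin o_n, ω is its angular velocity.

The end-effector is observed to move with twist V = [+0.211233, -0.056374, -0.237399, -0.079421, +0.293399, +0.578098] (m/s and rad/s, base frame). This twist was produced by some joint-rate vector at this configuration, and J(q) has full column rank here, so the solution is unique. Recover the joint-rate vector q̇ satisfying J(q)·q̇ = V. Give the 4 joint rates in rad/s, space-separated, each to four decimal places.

o_n = [1.1286, 1.5394, 0.1943]
J₁: ẑ×o_n = [-1.5394, 1.1286, 0.0000], ω = ẑ
J2: z=[-0.7986, 0.6018, 0.0000] o=[0.3430, 0.4552, 0.3200] → [-0.0757, -0.1004, -1.3386, -0.7986, 0.6018, 0.0000]
J3: z=[-0.7986, 0.6018, 0.0000] o=[0.5121, 0.6795, -0.1295] → [0.1948, 0.2585, -1.0578, -0.7986, 0.6018, 0.0000]
J4: z=[0.1456, 0.1932, 0.9703] o=[0.9734, 1.2917, -0.3206] → [-0.1408, 0.0757, 0.0061, 0.1456, 0.1932, 0.9703]
q̇ = J⁺·V = [-0.1700, -0.0420, 0.2820, 0.7710]

-0.1700 -0.0420 0.2820 0.7710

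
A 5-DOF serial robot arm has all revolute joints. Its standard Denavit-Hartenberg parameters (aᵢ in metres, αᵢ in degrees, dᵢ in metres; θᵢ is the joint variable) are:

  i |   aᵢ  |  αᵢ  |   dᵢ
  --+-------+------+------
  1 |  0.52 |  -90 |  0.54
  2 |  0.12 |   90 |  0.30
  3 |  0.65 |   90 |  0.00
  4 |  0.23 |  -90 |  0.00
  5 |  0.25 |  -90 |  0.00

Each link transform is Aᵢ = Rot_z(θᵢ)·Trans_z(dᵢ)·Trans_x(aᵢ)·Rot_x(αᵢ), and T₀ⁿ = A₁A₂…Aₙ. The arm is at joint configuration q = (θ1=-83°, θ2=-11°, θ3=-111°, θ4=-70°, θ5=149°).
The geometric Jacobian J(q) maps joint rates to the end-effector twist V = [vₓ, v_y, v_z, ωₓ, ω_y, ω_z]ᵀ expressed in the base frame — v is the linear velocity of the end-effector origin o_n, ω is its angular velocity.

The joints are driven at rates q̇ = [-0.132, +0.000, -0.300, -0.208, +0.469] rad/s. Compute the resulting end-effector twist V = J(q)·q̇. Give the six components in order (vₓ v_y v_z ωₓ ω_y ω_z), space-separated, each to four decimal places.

-0.0182 0.3357 0.0007 -0.4748 -0.1210 -0.2621

o_n = [-0.2910, -0.5678, 0.5265]
J₁: ẑ×o_n = [0.5678, -0.2910, 0.0000], ω = ẑ
J2: z=[0.9925, 0.1219, 0.0000] o=[0.0634, -0.5161, 0.5400] → [-0.0016, 0.0134, -0.0081, 0.9925, 0.1219, 0.0000]
J3: z=[-0.0233, 0.1894, 0.9816] o=[0.3755, -0.5965, 0.5629] → [-0.0351, -0.6551, 0.1255, -0.0233, 0.1894, 0.9816]
J4: z=[0.2440, 0.9533, -0.1781] o=[-0.2547, -0.4435, 0.5185] → [-0.0144, 0.0045, 0.0043, 0.2440, 0.9533, -0.1781]
J5: z=[-0.9190, 0.2860, 0.2715] o=[-0.3259, -0.4659, 0.3009] → [0.0922, 0.2168, 0.0836, -0.9190, 0.2860, 0.2715]
V = J·q̇ = [-0.0182, 0.3357, 0.0007, -0.4748, -0.1210, -0.2621]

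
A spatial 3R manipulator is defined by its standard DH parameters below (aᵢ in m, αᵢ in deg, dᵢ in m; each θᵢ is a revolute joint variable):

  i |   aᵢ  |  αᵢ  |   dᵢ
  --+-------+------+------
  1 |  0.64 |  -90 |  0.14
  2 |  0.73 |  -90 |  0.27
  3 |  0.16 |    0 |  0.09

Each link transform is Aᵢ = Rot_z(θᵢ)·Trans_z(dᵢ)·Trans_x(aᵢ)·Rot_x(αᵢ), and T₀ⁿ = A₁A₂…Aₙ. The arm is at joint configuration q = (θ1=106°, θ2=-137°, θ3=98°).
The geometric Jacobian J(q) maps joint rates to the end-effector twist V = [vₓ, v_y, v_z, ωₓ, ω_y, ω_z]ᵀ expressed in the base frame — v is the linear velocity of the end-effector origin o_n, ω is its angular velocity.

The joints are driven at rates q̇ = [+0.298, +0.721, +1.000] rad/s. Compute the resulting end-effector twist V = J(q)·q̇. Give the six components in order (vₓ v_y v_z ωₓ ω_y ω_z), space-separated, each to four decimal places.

o_n = [-0.1579, 0.1459, 0.6885]
J₁: ẑ×o_n = [-0.1459, -0.1579, 0.0000], ω = ẑ
J2: z=[-0.9613, -0.2756, 0.0000] o=[-0.1764, 0.6152, 0.1400] → [-0.1512, 0.5272, 0.4562, -0.9613, -0.2756, 0.0000]
J3: z=[-0.1880, 0.6556, 0.7314] o=[-0.2888, 0.0276, 0.6379] → [-0.0533, 0.1053, -0.1081, -0.1880, 0.6556, 0.7314]
V = J·q̇ = [-0.2058, 0.4383, 0.2209, -0.8811, 0.4568, 1.0294]

-0.2058 0.4383 0.2209 -0.8811 0.4568 1.0294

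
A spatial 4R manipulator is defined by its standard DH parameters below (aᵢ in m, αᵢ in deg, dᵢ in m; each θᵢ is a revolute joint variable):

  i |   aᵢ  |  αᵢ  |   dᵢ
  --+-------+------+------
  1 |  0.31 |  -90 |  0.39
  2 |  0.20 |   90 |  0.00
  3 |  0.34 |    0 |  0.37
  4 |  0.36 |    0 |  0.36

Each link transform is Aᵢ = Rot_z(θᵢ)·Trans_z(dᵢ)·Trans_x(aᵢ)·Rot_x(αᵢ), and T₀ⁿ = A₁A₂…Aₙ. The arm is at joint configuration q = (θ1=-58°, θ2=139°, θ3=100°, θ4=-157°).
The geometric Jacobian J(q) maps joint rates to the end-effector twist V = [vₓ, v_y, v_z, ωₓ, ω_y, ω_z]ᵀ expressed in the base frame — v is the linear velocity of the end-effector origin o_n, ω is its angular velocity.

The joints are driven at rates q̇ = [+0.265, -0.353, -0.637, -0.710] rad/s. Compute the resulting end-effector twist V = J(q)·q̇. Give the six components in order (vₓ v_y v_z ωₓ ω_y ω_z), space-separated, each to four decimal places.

o_n = [0.3112, -0.4359, -0.3820]
J₁: ẑ×o_n = [0.4359, 0.3112, -0.0000], ω = ẑ
J2: z=[0.8480, 0.5299, 0.0000] o=[0.1643, -0.2629, 0.3900] → [-0.4091, 0.6547, -0.2246, 0.8480, 0.5299, 0.0000]
J3: z=[0.3477, -0.5564, -0.7547] o=[0.0843, -0.1349, 0.2588] → [0.1294, 0.0515, 0.0216, 0.3477, -0.5564, -0.7547]
J4: z=[0.3477, -0.5564, -0.7547] o=[0.5205, -0.2011, 0.0183] → [0.0455, 0.2971, -0.1981, 0.3477, -0.5564, -0.7547]
V = J·q̇ = [0.1452, -0.3925, 0.2062, -0.7677, 0.5624, 1.2816]

0.1452 -0.3925 0.2062 -0.7677 0.5624 1.2816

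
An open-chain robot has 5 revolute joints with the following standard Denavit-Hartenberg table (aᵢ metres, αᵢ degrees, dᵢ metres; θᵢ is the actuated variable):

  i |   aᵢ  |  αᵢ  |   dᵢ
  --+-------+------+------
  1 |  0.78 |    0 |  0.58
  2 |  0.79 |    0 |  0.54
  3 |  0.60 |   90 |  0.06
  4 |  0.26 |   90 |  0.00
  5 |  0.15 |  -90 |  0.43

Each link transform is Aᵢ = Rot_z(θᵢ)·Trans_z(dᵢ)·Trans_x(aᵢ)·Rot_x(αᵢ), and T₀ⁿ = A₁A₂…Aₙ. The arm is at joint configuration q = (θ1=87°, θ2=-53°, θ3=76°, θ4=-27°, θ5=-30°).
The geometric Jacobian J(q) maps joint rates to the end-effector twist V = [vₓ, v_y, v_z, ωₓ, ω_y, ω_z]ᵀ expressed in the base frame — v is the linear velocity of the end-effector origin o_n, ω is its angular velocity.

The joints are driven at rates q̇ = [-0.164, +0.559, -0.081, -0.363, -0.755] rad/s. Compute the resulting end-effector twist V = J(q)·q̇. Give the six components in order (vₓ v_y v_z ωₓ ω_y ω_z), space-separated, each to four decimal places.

o_n = [0.3680, 1.9019, 0.6199]
J₁: ẑ×o_n = [-1.9019, 0.3680, 0.0000], ω = ẑ
J2: z=[0.0000, 0.0000, 1.0000] o=[0.0408, 0.7789, 0.5800] → [-1.1229, 0.3272, 0.0000, 0.0000, 0.0000, 1.0000]
J3: z=[0.0000, 0.0000, 1.0000] o=[0.6958, 1.2207, 1.1200] → [-0.6812, -0.3277, 0.0000, 0.0000, 0.0000, 1.0000]
J4: z=[0.9397, 0.3420, 0.0000] o=[0.4905, 1.7845, 1.1800] → [-0.1916, 0.5264, 0.1522, 0.9397, 0.3420, 0.0000]
J5: z=[0.1553, -0.4266, -0.8910] o=[0.4113, 2.0022, 1.0620] → [0.0992, 0.1072, -0.0340, 0.1553, -0.4266, -0.8910]
V = J·q̇ = [-0.2660, -0.1229, -0.0295, -0.4583, 0.1979, 0.9867]

-0.2660 -0.1229 -0.0295 -0.4583 0.1979 0.9867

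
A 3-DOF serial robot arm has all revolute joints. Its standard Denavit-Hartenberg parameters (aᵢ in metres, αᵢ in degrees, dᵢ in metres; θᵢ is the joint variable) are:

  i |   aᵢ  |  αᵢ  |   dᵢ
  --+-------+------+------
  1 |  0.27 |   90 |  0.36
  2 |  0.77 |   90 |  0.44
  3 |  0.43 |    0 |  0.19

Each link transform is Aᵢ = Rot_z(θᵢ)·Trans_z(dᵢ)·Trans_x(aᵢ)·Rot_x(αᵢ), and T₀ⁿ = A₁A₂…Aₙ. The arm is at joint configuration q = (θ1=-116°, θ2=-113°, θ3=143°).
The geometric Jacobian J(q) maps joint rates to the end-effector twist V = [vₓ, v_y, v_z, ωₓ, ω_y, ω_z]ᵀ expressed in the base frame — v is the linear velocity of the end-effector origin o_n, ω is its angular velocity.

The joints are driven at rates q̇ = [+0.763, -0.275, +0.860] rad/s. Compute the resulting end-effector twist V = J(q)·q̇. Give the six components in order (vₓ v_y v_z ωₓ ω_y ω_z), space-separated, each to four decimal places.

o_n = [-0.5967, 0.3707, 0.0416]
J₁: ẑ×o_n = [-0.3707, -0.5967, 0.0000], ω = ẑ
J2: z=[-0.8988, 0.4384, 0.0000] o=[-0.1184, -0.2427, 0.3600] → [-0.1396, -0.2862, -0.3416, -0.8988, 0.4384, 0.0000]
J3: z=[0.4035, 0.8273, 0.3907] o=[-0.3819, 0.2206, -0.3488] → [0.2643, -0.2414, 0.2382, 0.4035, 0.8273, 0.3907]
V = J·q̇ = [-0.0171, -0.5842, 0.2988, 0.5942, 0.5910, 1.0990]

-0.0171 -0.5842 0.2988 0.5942 0.5910 1.0990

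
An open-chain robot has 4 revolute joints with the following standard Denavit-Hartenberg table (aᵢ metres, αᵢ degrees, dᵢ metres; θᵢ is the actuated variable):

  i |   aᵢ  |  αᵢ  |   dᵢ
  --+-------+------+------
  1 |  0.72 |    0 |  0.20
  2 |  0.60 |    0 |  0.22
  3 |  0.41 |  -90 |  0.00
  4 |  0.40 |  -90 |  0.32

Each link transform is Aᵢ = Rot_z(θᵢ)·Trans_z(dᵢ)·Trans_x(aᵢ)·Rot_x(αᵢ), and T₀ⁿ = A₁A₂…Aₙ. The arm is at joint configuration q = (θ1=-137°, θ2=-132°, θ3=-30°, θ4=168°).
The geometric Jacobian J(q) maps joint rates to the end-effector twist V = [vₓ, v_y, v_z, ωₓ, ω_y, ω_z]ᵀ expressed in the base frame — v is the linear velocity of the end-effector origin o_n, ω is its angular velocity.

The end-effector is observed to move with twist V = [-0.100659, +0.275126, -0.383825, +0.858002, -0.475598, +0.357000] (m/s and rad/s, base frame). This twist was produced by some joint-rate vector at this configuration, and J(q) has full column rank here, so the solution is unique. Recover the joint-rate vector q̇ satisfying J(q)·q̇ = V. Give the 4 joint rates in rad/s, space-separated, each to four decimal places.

o_n = [-0.8078, 0.2804, 0.3368]
J₁: ẑ×o_n = [-0.2804, -0.8078, 0.0000], ω = ẑ
J2: z=[0.0000, 0.0000, 1.0000] o=[-0.5266, -0.4910, 0.2000] → [-0.7714, -0.2813, 0.0000, 0.0000, 0.0000, 1.0000]
J3: z=[0.0000, 0.0000, 1.0000] o=[-0.5370, 0.1089, 0.4200] → [-0.1715, -0.2708, 0.0000, 0.0000, 0.0000, 1.0000]
J4: z=[-0.8746, 0.4848, 0.0000] o=[-0.3383, 0.4675, 0.4200] → [-0.0403, -0.0727, 0.3913, -0.8746, 0.4848, 0.0000]
q̇ = J⁺·V = [-0.5640, 0.2340, 0.6870, -0.9810]

-0.5640 0.2340 0.6870 -0.9810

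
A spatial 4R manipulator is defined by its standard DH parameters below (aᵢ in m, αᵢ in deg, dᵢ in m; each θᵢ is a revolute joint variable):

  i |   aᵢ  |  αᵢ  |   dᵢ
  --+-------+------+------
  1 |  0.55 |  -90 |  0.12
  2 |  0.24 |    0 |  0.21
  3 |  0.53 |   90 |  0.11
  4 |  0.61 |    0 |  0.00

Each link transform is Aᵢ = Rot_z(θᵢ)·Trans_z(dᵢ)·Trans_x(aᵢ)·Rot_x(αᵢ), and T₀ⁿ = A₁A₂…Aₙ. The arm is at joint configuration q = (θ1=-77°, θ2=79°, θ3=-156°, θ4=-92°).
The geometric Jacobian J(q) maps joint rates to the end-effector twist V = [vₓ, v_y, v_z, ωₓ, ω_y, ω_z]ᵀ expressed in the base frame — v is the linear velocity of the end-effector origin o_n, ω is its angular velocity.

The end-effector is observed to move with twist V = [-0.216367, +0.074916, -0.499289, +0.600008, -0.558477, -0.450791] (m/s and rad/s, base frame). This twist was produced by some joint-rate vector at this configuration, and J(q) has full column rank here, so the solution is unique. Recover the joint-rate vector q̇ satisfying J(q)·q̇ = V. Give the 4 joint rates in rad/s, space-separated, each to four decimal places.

o_n = [-0.1224, -0.7572, 0.3801]
J₁: ẑ×o_n = [0.7572, -0.1224, 0.0000], ω = ẑ
J2: z=[0.9744, 0.2250, 0.0000] o=[0.1237, -0.5359, 0.1200] → [0.0585, -0.2534, -0.1602, 0.9744, 0.2250, 0.0000]
J3: z=[0.9744, 0.2250, 0.0000] o=[0.3386, -0.5333, -0.1156] → [0.1115, -0.4830, -0.1144, 0.9744, 0.2250, 0.0000]
J4: z=[-0.2192, 0.9494, 0.2250] o=[0.4726, -0.6247, 0.4008] → [0.0101, -0.1384, 0.5940, -0.2192, 0.9494, 0.2250]
q̇ = J⁺·V = [-0.2940, 0.7150, -0.2560, -0.6970]

-0.2940 0.7150 -0.2560 -0.6970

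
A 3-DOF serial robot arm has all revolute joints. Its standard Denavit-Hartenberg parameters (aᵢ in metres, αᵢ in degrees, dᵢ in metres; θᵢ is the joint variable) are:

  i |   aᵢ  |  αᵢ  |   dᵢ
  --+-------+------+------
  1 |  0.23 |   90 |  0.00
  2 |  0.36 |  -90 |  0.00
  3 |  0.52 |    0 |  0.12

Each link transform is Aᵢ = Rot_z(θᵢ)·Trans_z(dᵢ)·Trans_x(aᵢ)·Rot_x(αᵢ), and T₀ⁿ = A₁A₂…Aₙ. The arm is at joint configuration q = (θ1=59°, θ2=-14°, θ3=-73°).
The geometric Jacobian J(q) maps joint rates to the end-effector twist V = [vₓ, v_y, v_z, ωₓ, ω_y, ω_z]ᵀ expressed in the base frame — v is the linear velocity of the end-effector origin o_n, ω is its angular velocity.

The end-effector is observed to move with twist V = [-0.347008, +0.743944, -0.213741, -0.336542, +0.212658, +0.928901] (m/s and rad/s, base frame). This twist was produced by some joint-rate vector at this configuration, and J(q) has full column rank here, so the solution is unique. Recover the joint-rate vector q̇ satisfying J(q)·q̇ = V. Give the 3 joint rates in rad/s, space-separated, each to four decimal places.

o_n = [0.8155, 0.3918, -0.0074]
J₁: ẑ×o_n = [-0.3918, 0.8155, 0.0000], ω = ẑ
J2: z=[0.8572, -0.5150, 0.0000] o=[0.1185, 0.1971, 0.0000] → [0.0038, 0.0064, 0.5259, 0.8572, -0.5150, 0.0000]
J3: z=[0.1246, 0.2074, 0.9703] o=[0.2984, 0.4966, -0.0871] → [0.1182, 0.4919, -0.1203, 0.1246, 0.2074, 0.9703]
q̇ = J⁺·V = [0.8930, -0.3980, 0.0370]

0.8930 -0.3980 0.0370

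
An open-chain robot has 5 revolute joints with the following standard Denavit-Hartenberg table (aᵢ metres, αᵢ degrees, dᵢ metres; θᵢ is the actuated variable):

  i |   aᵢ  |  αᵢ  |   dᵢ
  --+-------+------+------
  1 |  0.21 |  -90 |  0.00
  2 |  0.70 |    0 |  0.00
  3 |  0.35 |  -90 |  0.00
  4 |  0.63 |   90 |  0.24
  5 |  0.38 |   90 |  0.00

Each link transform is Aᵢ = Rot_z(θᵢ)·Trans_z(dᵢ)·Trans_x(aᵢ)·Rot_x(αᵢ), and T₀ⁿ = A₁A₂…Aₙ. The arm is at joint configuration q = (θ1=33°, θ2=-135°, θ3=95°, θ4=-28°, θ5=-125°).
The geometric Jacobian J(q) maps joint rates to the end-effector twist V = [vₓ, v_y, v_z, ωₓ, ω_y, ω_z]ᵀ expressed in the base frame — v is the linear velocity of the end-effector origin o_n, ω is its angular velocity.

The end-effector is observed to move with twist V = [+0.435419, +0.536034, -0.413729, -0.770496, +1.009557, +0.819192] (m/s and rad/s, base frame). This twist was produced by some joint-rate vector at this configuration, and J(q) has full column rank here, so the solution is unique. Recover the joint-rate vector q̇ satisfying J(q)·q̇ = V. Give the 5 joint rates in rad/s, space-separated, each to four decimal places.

0.7460 0.3850 0.8310 -0.1180 0.0570

o_n = [0.0758, 0.2799, 1.0084]
J₁: ẑ×o_n = [-0.2799, 0.0758, 0.0000], ω = ẑ
J2: z=[-0.5446, 0.8387, 0.0000] o=[0.1761, 0.1144, 0.0000] → [0.8457, 0.5492, -0.0060, -0.5446, 0.8387, 0.0000]
J3: z=[-0.5446, 0.8387, 0.0000] o=[-0.2390, -0.1552, 0.4950] → [0.4306, 0.2796, -0.5010, -0.5446, 0.8387, 0.0000]
J4: z=[0.5391, 0.3501, -0.7660] o=[-0.0141, -0.0092, 0.7200] → [0.3224, -0.2244, 0.1243, 0.5391, 0.3501, -0.7660]
J5: z=[-0.7825, 0.5446, -0.3018] o=[0.3115, 0.5550, 0.8937] → [-0.0205, 0.1609, 0.3436, -0.7825, 0.5446, -0.3018]
q̇ = J⁺·V = [0.7460, 0.3850, 0.8310, -0.1180, 0.0570]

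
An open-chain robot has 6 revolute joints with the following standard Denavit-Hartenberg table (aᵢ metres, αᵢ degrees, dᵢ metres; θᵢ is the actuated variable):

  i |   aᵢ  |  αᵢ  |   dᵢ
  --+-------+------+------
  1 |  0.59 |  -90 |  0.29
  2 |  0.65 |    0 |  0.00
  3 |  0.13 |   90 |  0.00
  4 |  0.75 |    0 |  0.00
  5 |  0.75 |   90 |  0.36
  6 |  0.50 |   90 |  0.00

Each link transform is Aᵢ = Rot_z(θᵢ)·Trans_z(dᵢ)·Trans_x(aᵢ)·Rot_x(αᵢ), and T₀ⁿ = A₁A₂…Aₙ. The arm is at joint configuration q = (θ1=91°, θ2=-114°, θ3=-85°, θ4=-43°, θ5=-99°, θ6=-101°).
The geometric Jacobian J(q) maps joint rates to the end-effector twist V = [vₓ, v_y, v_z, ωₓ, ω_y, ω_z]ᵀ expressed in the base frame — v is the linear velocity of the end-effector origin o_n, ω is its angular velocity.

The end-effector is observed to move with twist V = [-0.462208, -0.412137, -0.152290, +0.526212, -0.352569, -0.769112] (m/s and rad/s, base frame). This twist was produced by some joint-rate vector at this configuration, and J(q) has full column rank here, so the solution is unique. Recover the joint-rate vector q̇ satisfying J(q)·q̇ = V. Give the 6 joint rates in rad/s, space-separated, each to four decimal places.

0.0450 0.9390 -0.6820 0.9150 -0.2630 -0.9860

o_n = [0.9121, 0.1451, 0.9545]
J₁: ẑ×o_n = [-0.1451, 0.9121, 0.0000], ω = ẑ
J2: z=[-0.9998, -0.0175, 0.0000] o=[-0.0103, 0.5899, 0.2900] → [-0.0116, 0.6644, 0.4608, -0.9998, -0.0175, 0.0000]
J3: z=[-0.9998, -0.0175, 0.0000] o=[-0.0057, 0.3256, 0.8838] → [-0.0012, 0.0707, 0.1964, -0.9998, -0.0175, 0.0000]
J4: z=[-0.0057, 0.3255, -0.9455] o=[-0.0035, 0.2027, 0.8415] → [-0.0176, -0.8651, -0.2977, -0.0057, 0.3255, -0.9455]
J5: z=[-0.0057, 0.3255, -0.9455] o=[0.5169, -0.3070, 0.6629] → [0.5224, -0.3720, -0.1312, -0.0057, 0.3255, -0.9455]
J6: z=[-0.7981, 0.5683, 0.2004] o=[0.9668, 0.3770, 0.5149] → [0.2963, 0.3399, 0.2161, -0.7981, 0.5683, 0.2004]
q̇ = J⁺·V = [0.0450, 0.9390, -0.6820, 0.9150, -0.2630, -0.9860]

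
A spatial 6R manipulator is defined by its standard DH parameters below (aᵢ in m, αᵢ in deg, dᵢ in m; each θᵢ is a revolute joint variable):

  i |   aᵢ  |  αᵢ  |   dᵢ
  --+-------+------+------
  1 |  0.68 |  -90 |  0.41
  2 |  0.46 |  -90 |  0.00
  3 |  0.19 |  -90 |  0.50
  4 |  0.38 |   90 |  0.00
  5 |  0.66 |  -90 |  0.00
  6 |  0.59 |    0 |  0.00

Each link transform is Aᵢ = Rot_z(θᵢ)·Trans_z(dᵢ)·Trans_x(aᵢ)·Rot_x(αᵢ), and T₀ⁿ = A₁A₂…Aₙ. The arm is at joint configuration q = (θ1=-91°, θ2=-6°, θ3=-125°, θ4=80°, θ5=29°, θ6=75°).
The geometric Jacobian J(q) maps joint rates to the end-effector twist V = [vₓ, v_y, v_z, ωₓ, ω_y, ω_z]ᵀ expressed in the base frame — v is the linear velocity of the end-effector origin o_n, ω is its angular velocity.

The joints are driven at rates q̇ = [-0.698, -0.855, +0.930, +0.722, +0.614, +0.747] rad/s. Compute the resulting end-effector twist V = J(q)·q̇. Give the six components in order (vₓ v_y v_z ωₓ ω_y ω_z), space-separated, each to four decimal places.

-2.1857 -0.3200 -0.0637 0.3609 -0.9635 -1.9984

o_n = [0.0510, -1.4929, 1.1722]
J₁: ẑ×o_n = [1.4929, 0.0510, -0.0000], ω = ẑ
J2: z=[0.9998, -0.0175, 0.0000] o=[-0.0119, -0.6799, 0.4100] → [-0.0133, -0.7621, -0.8118, 0.9998, -0.0175, 0.0000]
J3: z=[-0.0018, -0.1045, -0.9945] o=[-0.0199, -1.1373, 0.4581] → [-0.4283, -0.0692, 0.0081, -0.0018, -0.1045, -0.9945]
J4: z=[0.5593, -0.8246, 0.0856] o=[0.1367, -1.0839, -0.0506] → [-0.9732, -0.6912, -0.2994, 0.5593, -0.8246, 0.0856]
J5: z=[0.8161, 0.5295, -0.2317] o=[0.1921, -1.0081, 0.3177] → [0.3401, -0.6647, -0.3209, 0.8161, 0.5295, -0.2317]
J6: z=[0.4185, -0.8179, -0.3949] o=[0.4552, -1.1568, 0.9044] → [-0.3518, 0.0475, -0.4713, 0.4185, -0.8179, -0.3949]
V = J·q̇ = [-2.1857, -0.3200, -0.0637, 0.3609, -0.9635, -1.9984]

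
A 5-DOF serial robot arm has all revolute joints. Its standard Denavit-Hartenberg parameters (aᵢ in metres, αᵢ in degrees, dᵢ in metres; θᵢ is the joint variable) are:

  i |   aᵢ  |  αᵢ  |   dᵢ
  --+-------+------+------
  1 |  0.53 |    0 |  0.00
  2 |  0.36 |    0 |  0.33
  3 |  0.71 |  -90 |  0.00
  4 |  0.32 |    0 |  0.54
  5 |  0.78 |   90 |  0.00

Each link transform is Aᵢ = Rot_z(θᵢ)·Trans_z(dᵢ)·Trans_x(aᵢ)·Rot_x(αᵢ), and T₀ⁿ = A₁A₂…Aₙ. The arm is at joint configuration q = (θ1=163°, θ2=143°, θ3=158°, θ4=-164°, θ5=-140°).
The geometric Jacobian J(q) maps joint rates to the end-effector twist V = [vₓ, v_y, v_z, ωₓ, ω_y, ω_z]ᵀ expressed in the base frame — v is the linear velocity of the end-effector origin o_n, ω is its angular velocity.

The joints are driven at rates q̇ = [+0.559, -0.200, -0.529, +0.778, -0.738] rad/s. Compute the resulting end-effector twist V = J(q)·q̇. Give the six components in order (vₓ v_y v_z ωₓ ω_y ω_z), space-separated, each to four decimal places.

0.1237 -0.0423 0.2219 -0.0388 -0.0097 -0.1700

o_n = [-1.0221, 0.5467, -0.2284]
J₁: ẑ×o_n = [-0.5467, -1.0221, 0.0000], ω = ẑ
J2: z=[0.0000, 0.0000, 1.0000] o=[-0.5068, 0.1550, 0.0000] → [-0.3918, -0.5152, 0.0000, 0.0000, 0.0000, 1.0000]
J3: z=[0.0000, 0.0000, 1.0000] o=[-0.2952, -0.1363, 0.3300] → [-0.6830, -0.7268, 0.0000, 0.0000, 0.0000, 1.0000]
J4: z=[-0.9703, -0.2419, 0.0000] o=[-0.4670, 0.5526, 0.3300] → [0.1351, -0.5419, -0.1286, -0.9703, -0.2419, 0.0000]
J5: z=[-0.9703, -0.2419, 0.0000] o=[-0.9165, 0.1235, 0.4182] → [0.1564, -0.6274, -0.4362, -0.9703, -0.2419, 0.0000]
V = J·q̇ = [0.1237, -0.0423, 0.2219, -0.0388, -0.0097, -0.1700]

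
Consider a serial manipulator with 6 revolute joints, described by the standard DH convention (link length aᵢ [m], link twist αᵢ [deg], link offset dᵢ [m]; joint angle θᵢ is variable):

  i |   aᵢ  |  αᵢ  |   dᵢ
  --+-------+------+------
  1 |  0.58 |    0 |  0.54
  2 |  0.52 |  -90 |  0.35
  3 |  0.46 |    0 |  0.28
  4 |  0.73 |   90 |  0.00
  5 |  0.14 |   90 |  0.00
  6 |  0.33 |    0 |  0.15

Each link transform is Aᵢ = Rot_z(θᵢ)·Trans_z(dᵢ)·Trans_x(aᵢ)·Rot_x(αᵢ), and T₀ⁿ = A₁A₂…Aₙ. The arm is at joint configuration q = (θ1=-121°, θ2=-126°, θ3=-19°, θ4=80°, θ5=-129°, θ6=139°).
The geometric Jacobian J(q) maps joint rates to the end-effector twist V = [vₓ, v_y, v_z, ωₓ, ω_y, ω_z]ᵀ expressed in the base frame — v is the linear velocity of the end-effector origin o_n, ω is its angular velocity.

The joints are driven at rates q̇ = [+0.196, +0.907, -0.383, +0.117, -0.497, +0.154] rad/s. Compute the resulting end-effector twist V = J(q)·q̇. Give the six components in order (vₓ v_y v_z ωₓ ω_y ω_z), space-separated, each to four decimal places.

o_n = [-1.2977, 0.6811, 0.5482]
J₁: ẑ×o_n = [-0.6811, -1.2977, 0.0000], ω = ẑ
J2: z=[0.0000, 0.0000, 1.0000] o=[-0.2987, -0.4972, 0.5400] → [-1.1783, -0.9990, 0.0000, 0.0000, 0.0000, 1.0000]
J3: z=[-0.9205, -0.3907, 0.0000] o=[-0.5019, -0.0185, 0.8900] → [0.1336, -0.3146, -0.9550, -0.9205, -0.3907, 0.0000]
J4: z=[-0.9205, -0.3907, 0.0000] o=[-0.9296, 0.2725, 1.0398] → [0.1921, -0.4525, -0.5200, -0.9205, -0.3907, 0.0000]
J5: z=[-0.3417, 0.8051, 0.4848] o=[-1.0679, 0.5982, 0.4013] → [0.0781, -0.0612, 0.1567, -0.3417, 0.8051, 0.4848]
J6: z=[-0.4321, -0.5927, 0.6797] o=[-0.9510, 0.6014, 0.4783] → [-0.0956, -0.2054, -0.2399, -0.4321, -0.5927, 0.6797]
V = J·q̇ = [-1.2844, -1.0941, 0.1901, 0.3482, -0.3875, 0.9667]

-1.2844 -1.0941 0.1901 0.3482 -0.3875 0.9667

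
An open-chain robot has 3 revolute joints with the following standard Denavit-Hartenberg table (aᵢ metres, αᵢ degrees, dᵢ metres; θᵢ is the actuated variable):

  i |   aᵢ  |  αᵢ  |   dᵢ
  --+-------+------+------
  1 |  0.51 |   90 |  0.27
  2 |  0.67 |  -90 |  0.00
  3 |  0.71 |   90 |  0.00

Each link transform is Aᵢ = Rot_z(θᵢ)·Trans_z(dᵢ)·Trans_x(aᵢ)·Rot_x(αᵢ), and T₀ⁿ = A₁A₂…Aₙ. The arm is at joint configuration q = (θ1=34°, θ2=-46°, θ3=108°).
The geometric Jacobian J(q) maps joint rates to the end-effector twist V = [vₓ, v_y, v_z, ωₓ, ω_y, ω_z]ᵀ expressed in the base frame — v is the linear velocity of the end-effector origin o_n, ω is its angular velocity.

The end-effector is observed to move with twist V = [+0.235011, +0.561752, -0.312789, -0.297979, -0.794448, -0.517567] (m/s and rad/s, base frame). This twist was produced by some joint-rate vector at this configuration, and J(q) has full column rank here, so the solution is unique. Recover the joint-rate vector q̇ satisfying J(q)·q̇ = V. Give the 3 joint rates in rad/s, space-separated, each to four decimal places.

o_n = [0.3047, 1.0200, -0.0541]
J₁: ẑ×o_n = [-1.0200, 0.3047, 0.0000], ω = ẑ
J2: z=[0.5592, -0.8290, 0.0000] o=[0.4228, 0.2852, 0.2700] → [0.2687, 0.1813, 0.3130, 0.5592, -0.8290, 0.0000]
J3: z=[0.5964, 0.4022, 0.6947] o=[0.8087, 0.5454, -0.2120] → [-0.2662, -0.4442, 0.4857, 0.5964, 0.4022, 0.6947]
q̇ = J⁺·V = [0.1500, 0.4920, -0.9610]

0.1500 0.4920 -0.9610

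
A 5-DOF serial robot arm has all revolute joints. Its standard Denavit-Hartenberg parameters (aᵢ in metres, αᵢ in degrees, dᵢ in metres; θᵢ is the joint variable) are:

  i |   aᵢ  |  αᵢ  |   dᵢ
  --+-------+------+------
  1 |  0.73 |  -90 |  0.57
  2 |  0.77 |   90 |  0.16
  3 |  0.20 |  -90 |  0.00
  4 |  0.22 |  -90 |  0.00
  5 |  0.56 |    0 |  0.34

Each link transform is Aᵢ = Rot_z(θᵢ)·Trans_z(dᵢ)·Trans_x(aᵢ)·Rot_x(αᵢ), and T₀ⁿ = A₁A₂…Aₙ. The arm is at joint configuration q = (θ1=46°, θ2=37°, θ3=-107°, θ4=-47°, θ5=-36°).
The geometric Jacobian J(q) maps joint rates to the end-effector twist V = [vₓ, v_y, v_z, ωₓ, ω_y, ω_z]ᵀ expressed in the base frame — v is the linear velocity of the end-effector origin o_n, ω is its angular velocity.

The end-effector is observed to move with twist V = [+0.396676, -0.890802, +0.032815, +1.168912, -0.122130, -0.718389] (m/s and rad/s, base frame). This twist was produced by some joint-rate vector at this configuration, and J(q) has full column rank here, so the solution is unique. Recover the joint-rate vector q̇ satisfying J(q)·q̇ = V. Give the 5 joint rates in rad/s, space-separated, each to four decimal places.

-0.4710 -0.6980 0.2430 0.7620 0.0070

o_n = [1.6491, 0.5499, 0.2848]
J₁: ẑ×o_n = [-0.5499, 1.6491, 0.0000], ω = ẑ
J2: z=[-0.7193, 0.6947, 0.0000] o=[0.5071, 0.5251, 0.5700] → [-0.1981, -0.2052, -0.8111, -0.7193, 0.6947, 0.0000]
J3: z=[0.4181, 0.4329, 0.7986] o=[0.8192, 1.0786, 0.1066] → [0.4994, 0.5883, -0.5803, 0.4181, 0.4329, 0.7986]
J4: z=[0.7409, 0.3463, -0.5755] o=[0.9243, 0.9122, 0.1418] → [-0.1590, -0.5230, -0.5194, 0.7409, 0.3463, -0.5755]
J5: z=[0.0994, -0.9039, -0.4160] o=[1.0705, 0.8569, 0.2967] → [-0.1170, -0.2395, 0.4925, 0.0994, -0.9039, -0.4160]
q̇ = J⁺·V = [-0.4710, -0.6980, 0.2430, 0.7620, 0.0070]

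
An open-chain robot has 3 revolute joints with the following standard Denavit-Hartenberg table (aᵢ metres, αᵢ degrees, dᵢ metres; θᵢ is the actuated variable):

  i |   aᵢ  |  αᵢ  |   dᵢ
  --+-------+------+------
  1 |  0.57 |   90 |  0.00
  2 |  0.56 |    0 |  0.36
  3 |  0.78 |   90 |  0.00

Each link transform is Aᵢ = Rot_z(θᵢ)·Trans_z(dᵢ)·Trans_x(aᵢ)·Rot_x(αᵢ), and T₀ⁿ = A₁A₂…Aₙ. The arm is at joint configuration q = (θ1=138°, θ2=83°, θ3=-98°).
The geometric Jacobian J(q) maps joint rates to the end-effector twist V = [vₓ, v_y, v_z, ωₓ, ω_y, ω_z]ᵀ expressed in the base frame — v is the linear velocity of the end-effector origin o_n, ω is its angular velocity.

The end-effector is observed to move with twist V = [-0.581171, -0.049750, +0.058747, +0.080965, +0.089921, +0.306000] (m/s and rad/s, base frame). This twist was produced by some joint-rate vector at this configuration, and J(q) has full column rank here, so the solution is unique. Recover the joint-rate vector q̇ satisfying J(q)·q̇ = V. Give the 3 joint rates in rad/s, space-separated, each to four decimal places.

o_n = [-0.7933, 1.1987, 0.3539]
J₁: ẑ×o_n = [-1.1987, -0.7933, 0.0000], ω = ẑ
J2: z=[0.6691, 0.7431, 0.0000] o=[-0.4236, 0.3814, 0.0000] → [0.2630, -0.2368, 0.8217, 0.6691, 0.7431, 0.0000]
J3: z=[0.6691, 0.7431, 0.0000] o=[-0.2334, 0.6946, 0.5558] → [-0.1500, 0.1351, 0.7534, 0.6691, 0.7431, 0.0000]
q̇ = J⁺·V = [0.3060, -0.4750, 0.5960]

0.3060 -0.4750 0.5960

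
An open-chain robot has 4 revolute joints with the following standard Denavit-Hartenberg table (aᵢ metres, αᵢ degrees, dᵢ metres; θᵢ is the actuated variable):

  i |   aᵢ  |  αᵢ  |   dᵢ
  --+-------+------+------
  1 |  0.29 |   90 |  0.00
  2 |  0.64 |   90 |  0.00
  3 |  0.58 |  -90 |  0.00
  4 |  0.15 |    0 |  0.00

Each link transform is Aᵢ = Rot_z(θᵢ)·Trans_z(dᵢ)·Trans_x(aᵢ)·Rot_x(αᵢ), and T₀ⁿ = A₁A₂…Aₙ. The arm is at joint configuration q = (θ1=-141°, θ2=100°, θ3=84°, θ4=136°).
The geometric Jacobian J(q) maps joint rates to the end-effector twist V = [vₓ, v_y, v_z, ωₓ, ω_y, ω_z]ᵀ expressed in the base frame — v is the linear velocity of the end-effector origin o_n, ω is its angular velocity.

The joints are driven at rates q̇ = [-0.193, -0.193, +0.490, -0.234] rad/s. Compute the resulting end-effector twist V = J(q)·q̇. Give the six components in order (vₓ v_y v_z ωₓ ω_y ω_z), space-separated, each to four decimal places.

o_n = [-0.3481, 0.3223, 0.6608]
J₁: ẑ×o_n = [-0.3223, -0.3481, 0.0000], ω = ẑ
J2: z=[-0.6293, 0.7771, 0.0000] o=[-0.2254, -0.1825, 0.0000] → [0.5135, 0.4158, -0.2223, -0.6293, 0.7771, 0.0000]
J3: z=[-0.7653, -0.6198, 0.1736] o=[-0.1390, -0.1126, 0.6303] → [-0.0944, -0.0130, -0.4624, -0.7653, -0.6198, 0.1736]
J4: z=[-0.2000, -0.0274, -0.9794] o=[-0.4938, 0.3423, 0.6900] → [-0.0188, -0.1486, 0.0080, -0.2000, -0.0274, -0.9794]
V = J·q̇ = [-0.0788, 0.0153, -0.1855, -0.2068, -0.4472, 0.1213]

-0.0788 0.0153 -0.1855 -0.2068 -0.4472 0.1213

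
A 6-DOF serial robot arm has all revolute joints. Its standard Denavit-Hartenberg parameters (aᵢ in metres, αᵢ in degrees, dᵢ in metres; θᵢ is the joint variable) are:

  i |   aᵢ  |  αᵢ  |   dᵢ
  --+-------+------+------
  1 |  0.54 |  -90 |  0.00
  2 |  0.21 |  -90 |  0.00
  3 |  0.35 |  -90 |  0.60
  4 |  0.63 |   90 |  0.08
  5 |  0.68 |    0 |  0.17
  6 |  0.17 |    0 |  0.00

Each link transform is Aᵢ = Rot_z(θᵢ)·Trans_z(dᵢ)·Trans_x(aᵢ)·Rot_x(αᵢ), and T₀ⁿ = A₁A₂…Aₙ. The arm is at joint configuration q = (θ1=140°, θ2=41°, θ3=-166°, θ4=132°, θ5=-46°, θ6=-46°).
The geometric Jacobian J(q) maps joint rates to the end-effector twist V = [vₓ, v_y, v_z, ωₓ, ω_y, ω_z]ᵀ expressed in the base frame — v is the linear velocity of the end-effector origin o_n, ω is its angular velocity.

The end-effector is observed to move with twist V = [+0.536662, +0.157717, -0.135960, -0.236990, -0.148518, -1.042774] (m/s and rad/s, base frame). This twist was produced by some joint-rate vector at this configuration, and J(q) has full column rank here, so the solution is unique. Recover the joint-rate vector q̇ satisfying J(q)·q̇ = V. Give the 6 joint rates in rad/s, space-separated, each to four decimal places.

o_n = [-0.3624, 1.1188, 0.0383]
J₁: ẑ×o_n = [-1.1188, -0.3624, 0.0000], ω = ẑ
J2: z=[-0.6428, -0.7660, 0.0000] o=[-0.4137, 0.3471, 0.0000] → [-0.0293, 0.0246, -0.4568, -0.6428, -0.7660, 0.0000]
J3: z=[0.5026, -0.4217, -0.7547] o=[-0.5351, 0.4490, -0.1378] → [0.4313, -0.2188, 0.4094, 0.5026, -0.4217, -0.7547]
J4: z=[-0.7636, -0.6259, -0.1587] o=[-0.0916, -0.0337, -0.3678] → [-0.0713, 0.3531, -1.0494, -0.7636, -0.6259, -0.1587]
J5: z=[-0.0350, -0.2053, 0.9781] o=[-0.5589, 0.3903, -0.2955] → [-0.7811, 0.2039, 0.0149, -0.0350, -0.2053, 0.9781]
J6: z=[-0.0350, -0.2053, 0.9781] o=[-0.4959, 1.0169, 0.0121] → [-0.1050, 0.1315, 0.0239, -0.0350, -0.2053, 0.9781]
q̇ = J⁺·V = [-0.6160, 0.4830, -0.0830, -0.1270, 0.2460, -0.7670]

-0.6160 0.4830 -0.0830 -0.1270 0.2460 -0.7670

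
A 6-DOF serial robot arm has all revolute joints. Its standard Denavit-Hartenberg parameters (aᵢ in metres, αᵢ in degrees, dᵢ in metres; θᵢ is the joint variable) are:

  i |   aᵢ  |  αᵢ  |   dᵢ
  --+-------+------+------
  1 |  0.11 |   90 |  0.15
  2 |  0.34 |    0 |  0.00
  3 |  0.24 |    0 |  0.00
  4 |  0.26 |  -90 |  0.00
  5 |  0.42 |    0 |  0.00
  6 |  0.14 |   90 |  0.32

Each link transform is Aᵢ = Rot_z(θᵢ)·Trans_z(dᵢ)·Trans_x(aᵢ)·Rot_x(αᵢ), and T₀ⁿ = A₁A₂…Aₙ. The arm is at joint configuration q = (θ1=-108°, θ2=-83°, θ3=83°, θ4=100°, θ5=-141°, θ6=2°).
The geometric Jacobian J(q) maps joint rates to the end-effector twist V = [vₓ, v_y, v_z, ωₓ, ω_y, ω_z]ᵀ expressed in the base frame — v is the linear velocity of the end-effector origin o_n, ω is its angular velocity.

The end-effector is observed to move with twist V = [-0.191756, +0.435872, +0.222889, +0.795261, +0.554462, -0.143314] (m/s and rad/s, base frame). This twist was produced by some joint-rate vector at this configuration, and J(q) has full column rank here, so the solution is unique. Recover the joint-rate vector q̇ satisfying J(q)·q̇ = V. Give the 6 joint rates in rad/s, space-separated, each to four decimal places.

o_n = [-0.3715, 0.0091, -0.4125]
J₁: ẑ×o_n = [-0.0091, -0.3715, 0.0000], ω = ẑ
J2: z=[-0.9511, 0.3090, 0.0000] o=[-0.0340, -0.1046, 0.1500] → [-0.1738, -0.5350, -0.0038, -0.9511, 0.3090, 0.0000]
J3: z=[-0.9511, 0.3090, 0.0000] o=[-0.0468, -0.1440, -0.1875] → [-0.0695, -0.2140, -0.0453, -0.9511, 0.3090, 0.0000]
J4: z=[-0.9511, 0.3090, 0.0000] o=[-0.1210, -0.3723, -0.1875] → [-0.0695, -0.2140, -0.2853, -0.9511, 0.3090, 0.0000]
J5: z=[0.3043, 0.9366, -0.1736] o=[-0.1070, -0.3293, 0.0686] → [-0.3918, 0.1923, 0.3508, 0.3043, 0.9366, -0.1736]
J6: z=[0.3043, 0.9366, -0.1736] o=[-0.3759, -0.3016, -0.2529] → [-0.0956, 0.0478, 0.0905, 0.3043, 0.9366, -0.1736]
q̇ = J⁺·V = [-0.0070, -0.5210, -0.2270, 0.1630, 0.7150, 0.0700]

-0.0070 -0.5210 -0.2270 0.1630 0.7150 0.0700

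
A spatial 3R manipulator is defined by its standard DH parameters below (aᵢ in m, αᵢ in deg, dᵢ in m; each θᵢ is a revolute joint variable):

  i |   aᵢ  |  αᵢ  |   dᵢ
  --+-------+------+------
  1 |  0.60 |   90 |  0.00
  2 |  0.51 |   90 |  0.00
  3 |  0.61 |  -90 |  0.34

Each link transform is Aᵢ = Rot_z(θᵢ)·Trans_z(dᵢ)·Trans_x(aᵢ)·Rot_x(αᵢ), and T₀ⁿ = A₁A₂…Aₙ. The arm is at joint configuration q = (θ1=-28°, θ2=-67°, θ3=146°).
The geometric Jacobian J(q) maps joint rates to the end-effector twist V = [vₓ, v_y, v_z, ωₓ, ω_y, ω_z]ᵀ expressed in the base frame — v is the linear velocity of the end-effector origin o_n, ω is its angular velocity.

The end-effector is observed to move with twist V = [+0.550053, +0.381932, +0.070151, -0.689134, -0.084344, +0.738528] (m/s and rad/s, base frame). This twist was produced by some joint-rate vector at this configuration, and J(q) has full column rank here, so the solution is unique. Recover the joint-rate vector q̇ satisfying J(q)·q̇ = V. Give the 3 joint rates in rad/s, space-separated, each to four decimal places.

o_n = [0.0948, -0.4367, -0.1368]
J₁: ẑ×o_n = [0.4367, 0.0948, -0.0000], ω = ẑ
J2: z=[-0.4695, -0.8829, 0.0000] o=[0.5298, -0.2817, 0.0000] → [0.1208, -0.0642, -0.3113, -0.4695, -0.8829, 0.0000]
J3: z=[-0.8128, 0.4322, -0.3907] o=[0.7057, -0.3752, -0.4695] → [0.1197, 0.5091, 0.3140, -0.8128, 0.4322, -0.3907]
q̇ = J⁺·V = [0.9800, 0.3980, 0.6180]

0.9800 0.3980 0.6180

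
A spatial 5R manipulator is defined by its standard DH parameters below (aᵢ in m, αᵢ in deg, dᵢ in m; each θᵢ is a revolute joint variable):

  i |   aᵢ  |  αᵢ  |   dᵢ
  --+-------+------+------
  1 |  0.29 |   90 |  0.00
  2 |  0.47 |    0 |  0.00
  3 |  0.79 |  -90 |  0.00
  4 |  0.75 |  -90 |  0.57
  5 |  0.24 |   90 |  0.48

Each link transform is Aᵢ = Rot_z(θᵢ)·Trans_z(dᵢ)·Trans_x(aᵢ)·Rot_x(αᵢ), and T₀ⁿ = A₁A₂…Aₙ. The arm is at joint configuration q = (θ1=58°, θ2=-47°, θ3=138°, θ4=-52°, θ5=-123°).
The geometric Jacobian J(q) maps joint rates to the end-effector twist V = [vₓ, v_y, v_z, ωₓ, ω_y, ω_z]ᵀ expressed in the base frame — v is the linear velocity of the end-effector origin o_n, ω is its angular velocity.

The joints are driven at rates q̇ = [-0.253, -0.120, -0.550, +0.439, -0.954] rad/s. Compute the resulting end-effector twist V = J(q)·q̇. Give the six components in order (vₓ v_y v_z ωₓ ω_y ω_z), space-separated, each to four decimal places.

o_n = [0.0638, -0.2612, 1.1921]
J₁: ẑ×o_n = [0.2612, 0.0638, -0.0000], ω = ẑ
J2: z=[0.8480, -0.5299, 0.0000] o=[0.1537, 0.2459, 0.0000] → [-0.6317, -1.0109, -0.4777, 0.8480, -0.5299, 0.0000]
J3: z=[0.8480, -0.5299, 0.0000] o=[0.3235, 0.5178, -0.3437] → [-0.8139, -1.3024, -0.7982, 0.8480, -0.5299, 0.0000]
J4: z=[-0.5298, -0.8479, -0.0175] o=[0.3162, 0.5061, 0.4461] → [-0.6459, 0.3996, 0.1925, -0.5298, -0.8479, -0.0175]
J5: z=[-0.5294, 0.3146, 0.7879] o=[0.5112, -0.2973, 0.8979] → [0.0641, -0.1967, 0.1216, -0.5294, 0.3146, 0.7879]
V = J·q̇ = [0.1127, 1.1846, 0.4648, -0.2957, -0.3173, -1.0123]

0.1127 1.1846 0.4648 -0.2957 -0.3173 -1.0123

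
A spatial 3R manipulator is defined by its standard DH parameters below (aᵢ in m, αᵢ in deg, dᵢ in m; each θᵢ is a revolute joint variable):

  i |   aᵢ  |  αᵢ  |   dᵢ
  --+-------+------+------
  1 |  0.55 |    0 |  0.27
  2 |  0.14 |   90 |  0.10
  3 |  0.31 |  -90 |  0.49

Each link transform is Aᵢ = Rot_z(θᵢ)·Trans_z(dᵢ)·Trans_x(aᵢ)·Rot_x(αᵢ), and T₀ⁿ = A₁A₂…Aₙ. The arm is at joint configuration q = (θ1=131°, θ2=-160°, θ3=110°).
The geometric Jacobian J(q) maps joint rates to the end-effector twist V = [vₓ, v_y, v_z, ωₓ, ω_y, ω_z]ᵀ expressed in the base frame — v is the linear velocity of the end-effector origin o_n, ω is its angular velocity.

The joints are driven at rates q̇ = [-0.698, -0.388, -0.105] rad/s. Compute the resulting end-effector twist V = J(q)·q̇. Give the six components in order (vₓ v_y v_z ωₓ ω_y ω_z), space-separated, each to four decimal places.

o_n = [-0.5687, -0.0299, 0.6613]
J₁: ẑ×o_n = [0.0299, -0.5687, 0.0000], ω = ẑ
J2: z=[0.0000, 0.0000, 1.0000] o=[-0.3608, 0.4151, 0.2700] → [0.4450, -0.2078, 0.0000, 0.0000, 0.0000, 1.0000]
J3: z=[-0.4848, -0.8746, 0.0000] o=[-0.2384, 0.3472, 0.3700] → [-0.2548, 0.1412, -0.1060, -0.4848, -0.8746, 0.0000]
V = J·q̇ = [-0.1668, 0.4627, 0.0111, 0.0509, 0.0918, -1.0860]

-0.1668 0.4627 0.0111 0.0509 0.0918 -1.0860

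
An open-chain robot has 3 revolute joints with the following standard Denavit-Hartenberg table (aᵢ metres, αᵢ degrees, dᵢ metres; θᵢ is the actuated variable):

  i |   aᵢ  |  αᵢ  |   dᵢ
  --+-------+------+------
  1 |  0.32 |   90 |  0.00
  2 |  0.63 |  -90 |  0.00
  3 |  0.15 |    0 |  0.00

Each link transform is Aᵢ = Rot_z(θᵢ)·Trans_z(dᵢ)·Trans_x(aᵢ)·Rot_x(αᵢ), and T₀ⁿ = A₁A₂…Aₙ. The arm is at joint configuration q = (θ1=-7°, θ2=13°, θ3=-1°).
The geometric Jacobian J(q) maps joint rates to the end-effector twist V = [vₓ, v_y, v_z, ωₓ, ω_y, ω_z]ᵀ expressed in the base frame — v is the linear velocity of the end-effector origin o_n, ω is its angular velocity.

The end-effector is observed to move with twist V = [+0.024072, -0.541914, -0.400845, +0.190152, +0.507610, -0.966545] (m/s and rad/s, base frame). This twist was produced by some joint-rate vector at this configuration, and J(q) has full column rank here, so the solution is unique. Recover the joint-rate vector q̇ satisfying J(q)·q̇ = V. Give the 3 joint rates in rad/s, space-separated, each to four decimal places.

o_n = [1.0716, -0.1342, 0.1755]
J₁: ẑ×o_n = [0.1342, 1.0716, -0.0000], ω = ẑ
J2: z=[-0.1219, -0.9925, 0.0000] o=[0.3176, -0.0390, 0.0000] → [-0.1741, 0.0214, 0.7600, -0.1219, -0.9925, 0.0000]
J3: z=[-0.2233, 0.0274, 0.9744] o=[0.9269, -0.1138, 0.1417] → [0.0208, 0.1485, 0.0006, -0.2233, 0.0274, 0.9744]
q̇ = J⁺·V = [-0.4170, -0.5270, -0.5640]

-0.4170 -0.5270 -0.5640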